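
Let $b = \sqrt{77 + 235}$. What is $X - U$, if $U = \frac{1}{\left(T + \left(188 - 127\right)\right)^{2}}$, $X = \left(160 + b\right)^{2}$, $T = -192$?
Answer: $\frac{444675831}{17161} + 640 \sqrt{78} \approx 31564.0$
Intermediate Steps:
$b = 2 \sqrt{78}$ ($b = \sqrt{312} = 2 \sqrt{78} \approx 17.664$)
$X = \left(160 + 2 \sqrt{78}\right)^{2} \approx 31564.0$
$U = \frac{1}{17161}$ ($U = \frac{1}{\left(-192 + \left(188 - 127\right)\right)^{2}} = \frac{1}{\left(-192 + 61\right)^{2}} = \frac{1}{\left(-131\right)^{2}} = \frac{1}{17161} \approx 5.8272 \cdot 10^{-5}$)
$X - U = \left(25912 + 640 \sqrt{78}\right) - \frac{1}{17161} = \frac{444675831}{17161} + 640 \sqrt{78}$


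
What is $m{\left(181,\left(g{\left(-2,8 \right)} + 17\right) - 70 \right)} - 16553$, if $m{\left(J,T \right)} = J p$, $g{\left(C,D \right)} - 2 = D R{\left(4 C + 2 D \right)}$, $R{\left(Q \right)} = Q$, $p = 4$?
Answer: $-15829$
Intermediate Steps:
$g{\left(C,D \right)} = 2 + D \left(2 D + 4 C\right)$ ($g{\left(C,D \right)} = 2 + D \left(4 C + 2 D\right) = 2 + D \left(2 D + 4 C\right)$)
$m{\left(J,T \right)} = 4 J$ ($m{\left(J,T \right)} = J 4 = 4 J$)
$m{\left(181,\left(g{\left(-2,8 \right)} + 17\right) - 70 \right)} - 16553 = 4 \cdot 181 - 16553 = 724 - 16553 = -15829$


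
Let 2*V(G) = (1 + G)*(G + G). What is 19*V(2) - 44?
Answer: 70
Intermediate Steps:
V(G) = G*(1 + G) (V(G) = ((1 + G)*(G + G))/2 = ((1 + G)*(2*G))/2 = (2*G*(1 + G))/2 = G*(1 + G))
19*V(2) - 44 = 19*(2*(1 + 2)) - 44 = 19*(2*3) - 44 = 19*6 - 44 = 114 - 44 = 70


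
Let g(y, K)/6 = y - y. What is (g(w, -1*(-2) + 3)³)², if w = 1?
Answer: 0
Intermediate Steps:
g(y, K) = 0 (g(y, K) = 6*(y - y) = 6*0 = 0)
(g(w, -1*(-2) + 3)³)² = (0³)² = 0² = 0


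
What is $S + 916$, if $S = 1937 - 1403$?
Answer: $1450$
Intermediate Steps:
$S = 534$ ($S = 1937 - 1403 = 534$)
$S + 916 = 534 + 916 = 1450$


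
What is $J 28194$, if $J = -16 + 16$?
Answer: $0$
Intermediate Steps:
$J = 0$
$J 28194 = 0 \cdot 28194 = 0$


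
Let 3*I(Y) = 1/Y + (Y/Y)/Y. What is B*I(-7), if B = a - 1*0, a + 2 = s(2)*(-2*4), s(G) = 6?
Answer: 100/21 ≈ 4.7619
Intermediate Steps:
a = -50 (a = -2 + 6*(-2*4) = -2 + 6*(-8) = -2 - 48 = -50)
I(Y) = 2/(3*Y) (I(Y) = (1/Y + (Y/Y)/Y)/3 = (1/Y + 1/Y)/3 = (2/Y)/3 = 2/(3*Y))
B = -50 (B = -50 - 1*0 = -50 + 0 = -50)
B*I(-7) = -100/(3*(-7)) = -100*(-1)/(3*7) = -50*(-2/21) = 100/21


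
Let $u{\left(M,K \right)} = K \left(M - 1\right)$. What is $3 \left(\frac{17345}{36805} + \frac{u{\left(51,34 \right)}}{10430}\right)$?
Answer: $\frac{14608611}{7677523} \approx 1.9028$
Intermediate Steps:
$u{\left(M,K \right)} = K \left(-1 + M\right)$
$3 \left(\frac{17345}{36805} + \frac{u{\left(51,34 \right)}}{10430}\right) = 3 \left(\frac{17345}{36805} + \frac{34 \left(-1 + 51\right)}{10430}\right) = 3 \left(17345 \cdot \frac{1}{36805} + 34 \cdot 50 \cdot \frac{1}{10430}\right) = 3 \left(\frac{3469}{7361} + 1700 \cdot \frac{1}{10430}\right) = 3 \left(\frac{3469}{7361} + \frac{170}{1043}\right) = 3 \cdot \frac{4869537}{7677523} = \frac{14608611}{7677523}$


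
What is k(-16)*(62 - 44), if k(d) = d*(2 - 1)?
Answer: -288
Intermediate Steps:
k(d) = d (k(d) = d*1 = d)
k(-16)*(62 - 44) = -16*(62 - 44) = -16*18 = -288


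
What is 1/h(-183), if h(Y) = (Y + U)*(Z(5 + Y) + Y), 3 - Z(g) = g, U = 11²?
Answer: 1/124 ≈ 0.0080645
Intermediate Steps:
U = 121
Z(g) = 3 - g
h(Y) = -242 - 2*Y (h(Y) = (Y + 121)*((3 - (5 + Y)) + Y) = (121 + Y)*((3 + (-5 - Y)) + Y) = (121 + Y)*((-2 - Y) + Y) = (121 + Y)*(-2) = -242 - 2*Y)
1/h(-183) = 1/(-242 - 2*(-183)) = 1/(-242 + 366) = 1/124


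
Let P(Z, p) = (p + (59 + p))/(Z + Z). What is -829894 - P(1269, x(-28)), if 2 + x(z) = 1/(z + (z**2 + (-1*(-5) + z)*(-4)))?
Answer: -893058915449/1076112 ≈ -8.2989e+5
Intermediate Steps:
x(z) = -2 + 1/(-20 + z**2 - 3*z) (x(z) = -2 + 1/(z + (z**2 + (-1*(-5) + z)*(-4))) = -2 + 1/(z + (z**2 + (5 + z)*(-4))) = -2 + 1/(z + (z**2 + (-20 - 4*z))) = -2 + 1/(z + (-20 + z**2 - 4*z)) = -2 + 1/(-20 + z**2 - 3*z))
P(Z, p) = (59 + 2*p)/(2*Z) (P(Z, p) = (59 + 2*p)/((2*Z)) = (59 + 2*p)*(1/(2*Z)) = (59 + 2*p)/(2*Z))
-829894 - P(1269, x(-28)) = -829894 - (59/2 + (-41 - 6*(-28) + 2*(-28)**2)/(20 - 1*(-28)**2 + 3*(-28)))/1269 = -829894 - (59/2 + (-41 + 168 + 2*784)/(20 - 1*784 - 84))/1269 = -829894 - (59/2 + (-41 + 168 + 1568)/(20 - 784 - 84))/1269 = -829894 - (59/2 + 1695/(-848))/1269 = -829894 - (59/2 - 1/848*1695)/1269 = -829894 - (59/2 - 1695/848)/1269 = -829894 - 23321/(1269*848) = -829894 - 1*23321/1076112 = -829894 - 23321/1076112 = -893058915449/1076112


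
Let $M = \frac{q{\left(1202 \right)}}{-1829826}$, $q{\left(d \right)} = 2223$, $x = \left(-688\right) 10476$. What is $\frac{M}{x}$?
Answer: $\frac{247}{1465383215232} \approx 1.6856 \cdot 10^{-10}$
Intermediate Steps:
$x = -7207488$
$M = - \frac{247}{203314}$ ($M = \frac{2223}{-1829826} = 2223 \left(- \frac{1}{1829826}\right) = - \frac{247}{203314} \approx -0.0012149$)
$\frac{M}{x} = - \frac{247}{203314 \left(-7207488\right)} = \left(- \frac{247}{203314}\right) \left(- \frac{1}{7207488}\right) = \frac{247}{1465383215232}$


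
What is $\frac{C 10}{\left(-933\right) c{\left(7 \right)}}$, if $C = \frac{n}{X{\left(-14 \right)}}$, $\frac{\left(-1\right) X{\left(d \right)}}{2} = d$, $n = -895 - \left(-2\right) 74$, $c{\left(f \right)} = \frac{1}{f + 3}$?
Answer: $\frac{6225}{2177} \approx 2.8594$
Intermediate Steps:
$c{\left(f \right)} = \frac{1}{3 + f}$
$n = -747$ ($n = -895 - -148 = -895 + 148 = -747$)
$X{\left(d \right)} = - 2 d$
$C = - \frac{747}{28}$ ($C = - \frac{747}{\left(-2\right) \left(-14\right)} = - \frac{747}{28} \approx -26.679$)
$\frac{C 10}{\left(-933\right) c{\left(7 \right)}} = \frac{\left(- \frac{747}{28}\right) 10}{\left(-933\right) \frac{1}{3 + 7}} = - \frac{3735}{14 \left(- \frac{933}{10}\right)} = \left(- \frac{3735}{14}\right) \left(- \frac{10}{933}\right) = \frac{6225}{2177}$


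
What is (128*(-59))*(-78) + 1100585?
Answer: 1689641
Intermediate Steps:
(128*(-59))*(-78) + 1100585 = -7552*(-78) + 1100585 = 589056 + 1100585 = 1689641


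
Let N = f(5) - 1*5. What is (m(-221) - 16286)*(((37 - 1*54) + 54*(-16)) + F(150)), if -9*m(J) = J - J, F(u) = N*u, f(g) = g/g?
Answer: 24119566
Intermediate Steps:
f(g) = 1
N = -4 (N = 1 - 1*5 = 1 - 5 = -4)
F(u) = -4*u
m(J) = 0 (m(J) = -(J - J)/9 = -⅑*0 = 0)
(m(-221) - 16286)*(((37 - 1*54) + 54*(-16)) + F(150)) = (0 - 16286)*(((37 - 1*54) + 54*(-16)) - 4*150) = -16286*(((37 - 54) - 864) - 600) = -16286*((-17 - 864) - 600) = -16286*(-881 - 600) = -16286*(-1481) = 24119566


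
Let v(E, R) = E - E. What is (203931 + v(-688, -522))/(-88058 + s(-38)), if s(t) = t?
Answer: -203931/88096 ≈ -2.3149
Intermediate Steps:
v(E, R) = 0
(203931 + v(-688, -522))/(-88058 + s(-38)) = (203931 + 0)/(-88058 - 38) = 203931/(-88096) = 203931*(-1/88096) = -203931/88096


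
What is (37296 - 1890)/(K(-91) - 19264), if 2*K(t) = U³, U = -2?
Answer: -17703/9634 ≈ -1.8376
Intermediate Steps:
K(t) = -4 (K(t) = (½)*(-2)³ = (½)*(-8) = -4)
(37296 - 1890)/(K(-91) - 19264) = (37296 - 1890)/(-4 - 19264) = 35406/(-19268) = 35406*(-1/19268) = -17703/9634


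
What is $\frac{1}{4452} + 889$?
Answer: $\frac{3957829}{4452} \approx 889.0$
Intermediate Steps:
$\frac{1}{4452} + 889 = \frac{3957829}{4452}$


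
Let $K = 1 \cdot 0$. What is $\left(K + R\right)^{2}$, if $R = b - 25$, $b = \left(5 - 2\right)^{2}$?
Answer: $256$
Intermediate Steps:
$b = 9$ ($b = 3^{2} = 9$)
$R = -16$ ($R = 9 - 25 = -16$)
$K = 0$
$\left(K + R\right)^{2} = \left(0 - 16\right)^{2} = \left(-16\right)^{2} = 256$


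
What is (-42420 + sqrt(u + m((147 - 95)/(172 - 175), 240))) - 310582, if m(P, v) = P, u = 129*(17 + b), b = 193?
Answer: -353002 + sqrt(243654)/3 ≈ -3.5284e+5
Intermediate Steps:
u = 27090 (u = 129*(17 + 193) = 129*210 = 27090)
(-42420 + sqrt(u + m((147 - 95)/(172 - 175), 240))) - 310582 = (-42420 + sqrt(27090 + (147 - 95)/(172 - 175))) - 310582 = (-42420 + sqrt(27090 + 52/(-3))) - 310582 = (-42420 + sqrt(27090 + 52*(-1/3))) - 310582 = (-42420 + sqrt(27090 - 52/3)) - 310582 = (-42420 + sqrt(81218/3)) - 310582 = (-42420 + sqrt(243654)/3) - 310582 = -353002 + sqrt(243654)/3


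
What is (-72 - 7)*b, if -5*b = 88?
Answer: 6952/5 ≈ 1390.4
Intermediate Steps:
b = -88/5 (b = -1/5*88 = -88/5 ≈ -17.600)
(-72 - 7)*b = (-72 - 7)*(-88/5) = -79*(-88/5) = 6952/5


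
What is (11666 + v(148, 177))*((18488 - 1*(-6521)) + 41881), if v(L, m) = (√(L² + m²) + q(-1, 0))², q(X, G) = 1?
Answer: 4341161000 + 133780*√53233 ≈ 4.3720e+9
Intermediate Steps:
v(L, m) = (1 + √(L² + m²))² (v(L, m) = (√(L² + m²) + 1)² = (1 + √(L² + m²))²)
(11666 + v(148, 177))*((18488 - 1*(-6521)) + 41881) = (11666 + (1 + √(148² + 177²))²)*((18488 - 1*(-6521)) + 41881) = (11666 + (1 + √(21904 + 31329))²)*((18488 + 6521) + 41881) = (11666 + (1 + √53233)²)*(25009 + 41881) = (11666 + (1 + √53233)²)*66890 = 780338740 + 66890*(1 + √53233)²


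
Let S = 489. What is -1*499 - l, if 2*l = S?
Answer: -1487/2 ≈ -743.50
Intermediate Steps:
l = 489/2 (l = (½)*489 = 489/2 ≈ 244.50)
-1*499 - l = -1*499 - 1*489/2 = -499 - 489/2 = -1487/2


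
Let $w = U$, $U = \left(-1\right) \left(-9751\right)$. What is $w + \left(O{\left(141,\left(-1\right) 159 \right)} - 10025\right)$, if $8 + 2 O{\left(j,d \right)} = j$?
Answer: $- \frac{415}{2} \approx -207.5$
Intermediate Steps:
$O{\left(j,d \right)} = -4 + \frac{j}{2}$
$U = 9751$
$w = 9751$
$w + \left(O{\left(141,\left(-1\right) 159 \right)} - 10025\right) = 9751 + \left(\left(-4 + \frac{1}{2} \cdot 141\right) - 10025\right) = 9751 + \left(\left(-4 + \frac{141}{2}\right) - 10025\right) = 9751 + \left(\frac{133}{2} - 10025\right) = 9751 - \frac{19917}{2} = - \frac{415}{2}$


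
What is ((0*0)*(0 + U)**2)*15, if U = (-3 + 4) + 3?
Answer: 0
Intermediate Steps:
U = 4 (U = 1 + 3 = 4)
((0*0)*(0 + U)**2)*15 = ((0*0)*(0 + 4)**2)*15 = (0*4**2)*15 = (0*16)*15 = 0*15 = 0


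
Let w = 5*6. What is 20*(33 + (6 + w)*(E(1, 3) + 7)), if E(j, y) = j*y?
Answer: 7860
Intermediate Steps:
w = 30
20*(33 + (6 + w)*(E(1, 3) + 7)) = 20*(33 + (6 + 30)*(1*3 + 7)) = 20*(33 + 36*(3 + 7)) = 20*(33 + 36*10) = 20*(33 + 360) = 20*393 = 7860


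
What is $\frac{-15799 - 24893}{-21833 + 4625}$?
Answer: $\frac{3391}{1434} \approx 2.3647$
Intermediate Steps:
$\frac{-15799 - 24893}{-21833 + 4625} = - \frac{40692}{-17208} = \left(-40692\right) \left(- \frac{1}{17208}\right) = \frac{3391}{1434}$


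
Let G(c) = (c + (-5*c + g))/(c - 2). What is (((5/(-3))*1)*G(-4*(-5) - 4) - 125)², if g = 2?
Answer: 6100900/441 ≈ 13834.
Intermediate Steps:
G(c) = (2 - 4*c)/(-2 + c) (G(c) = (c + (-5*c + 2))/(c - 2) = (c + (2 - 5*c))/(-2 + c) = (2 - 4*c)/(-2 + c))
(((5/(-3))*1)*G(-4*(-5) - 4) - 125)² = (((5/(-3))*1)*(2*(1 - 2*(-4*(-5) - 4))/(-2 + (-4*(-5) - 4))) - 125)² = (((5*(-⅓))*1)*(2*(1 - 2*(20 - 4))/(-2 + (20 - 4))) - 125)² = ((-5/3*1)*(2*(1 - 2*16)/(-2 + 16)) - 125)² = (-10*(1 - 32)/(3*14) - 125)² = (-10*(-31)/(3*14) - 125)² = (-5/3*(-31/7) - 125)² = (155/21 - 125)² = (-2470/21)² = 6100900/441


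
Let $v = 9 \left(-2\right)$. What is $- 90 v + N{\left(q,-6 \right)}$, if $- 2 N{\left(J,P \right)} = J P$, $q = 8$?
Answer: $1644$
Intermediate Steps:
$v = -18$
$N{\left(J,P \right)} = - \frac{J P}{2}$
$- 90 v + N{\left(q,-6 \right)} = \left(-90\right) \left(-18\right) - 4 \left(-6\right) = 1620 + 24 = 1644$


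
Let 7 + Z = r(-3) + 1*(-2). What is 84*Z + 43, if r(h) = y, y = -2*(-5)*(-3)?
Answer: -3233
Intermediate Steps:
y = -30 (y = 10*(-3) = -30)
r(h) = -30
Z = -39 (Z = -7 + (-30 + 1*(-2)) = -7 + (-30 - 2) = -7 - 32 = -39)
84*Z + 43 = 84*(-39) + 43 = -3276 + 43 = -3233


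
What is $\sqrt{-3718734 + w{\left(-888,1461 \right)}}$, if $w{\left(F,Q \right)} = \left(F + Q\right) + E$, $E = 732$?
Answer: $i \sqrt{3717429} \approx 1928.1 i$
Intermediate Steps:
$w{\left(F,Q \right)} = 732 + F + Q$ ($w{\left(F,Q \right)} = \left(F + Q\right) + 732 = 732 + F + Q$)
$\sqrt{-3718734 + w{\left(-888,1461 \right)}} = \sqrt{-3718734 + \left(732 - 888 + 1461\right)} = \sqrt{-3718734 + 1305} = \sqrt{-3717429} = i \sqrt{3717429}$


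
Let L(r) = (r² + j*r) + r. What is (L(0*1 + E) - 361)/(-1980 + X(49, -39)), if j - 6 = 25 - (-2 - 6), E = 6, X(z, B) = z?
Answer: 85/1931 ≈ 0.044019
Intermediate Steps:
j = 39 (j = 6 + (25 - (-2 - 6)) = 6 + (25 - 1*(-8)) = 6 + (25 + 8) = 6 + 33 = 39)
L(r) = r² + 40*r (L(r) = (r² + 39*r) + r = r² + 40*r)
(L(0*1 + E) - 361)/(-1980 + X(49, -39)) = ((0*1 + 6)*(40 + (0*1 + 6)) - 361)/(-1980 + 49) = ((0 + 6)*(40 + (0 + 6)) - 361)/(-1931) = (6*(40 + 6) - 361)*(-1/1931) = (6*46 - 361)*(-1/1931) = (276 - 361)*(-1/1931) = -85*(-1/1931) = 85/1931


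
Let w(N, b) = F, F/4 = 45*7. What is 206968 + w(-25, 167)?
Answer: 208228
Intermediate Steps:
F = 1260 (F = 4*(45*7) = 4*315 = 1260)
w(N, b) = 1260
206968 + w(-25, 167) = 206968 + 1260 = 208228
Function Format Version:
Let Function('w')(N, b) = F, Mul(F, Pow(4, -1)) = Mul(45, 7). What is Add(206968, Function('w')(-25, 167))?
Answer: 208228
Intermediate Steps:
F = 1260 (F = Mul(4, Mul(45, 7)) = Mul(4, 315) = 1260)
Function('w')(N, b) = 1260
Add(206968, Function('w')(-25, 167)) = Add(206968, 1260) = 208228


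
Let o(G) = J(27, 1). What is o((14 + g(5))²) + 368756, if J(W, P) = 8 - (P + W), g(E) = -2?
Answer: 368736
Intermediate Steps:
J(W, P) = 8 - P - W (J(W, P) = 8 + (-P - W) = 8 - P - W)
o(G) = -20 (o(G) = 8 - 1*1 - 1*27 = 8 - 1 - 27 = -20)
o((14 + g(5))²) + 368756 = -20 + 368756 = 368736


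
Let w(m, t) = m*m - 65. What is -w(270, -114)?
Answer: -72835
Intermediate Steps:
w(m, t) = -65 + m² (w(m, t) = m² - 65 = -65 + m²)
-w(270, -114) = -(-65 + 270²) = -(-65 + 72900) = -1*72835 = -72835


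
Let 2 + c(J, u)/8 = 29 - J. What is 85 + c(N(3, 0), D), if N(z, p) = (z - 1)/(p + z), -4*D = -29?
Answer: 887/3 ≈ 295.67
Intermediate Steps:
D = 29/4 (D = -¼*(-29) = 29/4 ≈ 7.2500)
N(z, p) = (-1 + z)/(p + z)
c(J, u) = 216 - 8*J (c(J, u) = -16 + 8*(29 - J) = -16 + (232 - 8*J) = 216 - 8*J)
85 + c(N(3, 0), D) = 85 + (216 - 8*(-1 + 3)/(0 + 3)) = 85 + (216 - 8*2/3) = 85 + (216 - 8*⅔) = 85 + (216 - 16/3) = 85 + 632/3 = 887/3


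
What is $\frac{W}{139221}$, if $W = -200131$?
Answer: $- \frac{200131}{139221} \approx -1.4375$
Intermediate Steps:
$\frac{W}{139221} = - \frac{200131}{139221}$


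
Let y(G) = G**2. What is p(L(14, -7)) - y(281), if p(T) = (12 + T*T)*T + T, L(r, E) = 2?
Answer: -78927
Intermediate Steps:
p(T) = T + T*(12 + T**2) (p(T) = (12 + T**2)*T + T = T*(12 + T**2) + T = T + T*(12 + T**2))
p(L(14, -7)) - y(281) = 2*(13 + 2**2) - 1*281**2 = 2*(13 + 4) - 1*78961 = 2*17 - 78961 = 34 - 78961 = -78927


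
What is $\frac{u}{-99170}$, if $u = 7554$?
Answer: $- \frac{3777}{49585} \approx -0.076172$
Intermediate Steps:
$\frac{u}{-99170} = \frac{7554}{-99170} = 7554 \left(- \frac{1}{99170}\right) = - \frac{3777}{49585}$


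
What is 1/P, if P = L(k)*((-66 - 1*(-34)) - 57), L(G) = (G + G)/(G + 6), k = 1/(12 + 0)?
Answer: -73/178 ≈ -0.41011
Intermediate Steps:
k = 1/12 ≈ 0.083333
L(G) = 2*G/(6 + G) (L(G) = (2*G)/(6 + G) = 2*G/(6 + G))
P = -178/73 (P = (2*(1/12)/(6 + 1/12))*((-66 - 1*(-34)) - 57) = (2*(1/12)/(73/12))*((-66 + 34) - 57) = (2*(1/12)*(12/73))*(-32 - 57) = (2/73)*(-89) = -178/73 ≈ -2.4384)
1/P = 1/(-178/73) = -73/178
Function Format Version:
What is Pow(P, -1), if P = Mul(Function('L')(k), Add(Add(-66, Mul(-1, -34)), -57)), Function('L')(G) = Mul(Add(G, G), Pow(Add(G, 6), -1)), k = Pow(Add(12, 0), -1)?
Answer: Rational(-73, 178) ≈ -0.41011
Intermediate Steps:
k = Rational(1, 12) (k = Pow(12, -1) = Rational(1, 12) ≈ 0.083333)
Function('L')(G) = Mul(2, G, Pow(Add(6, G), -1)) (Function('L')(G) = Mul(Mul(2, G), Pow(Add(6, G), -1)) = Mul(2, G, Pow(Add(6, G), -1)))
P = Rational(-178, 73) (P = Mul(Mul(2, Rational(1, 12), Pow(Add(6, Rational(1, 12)), -1)), Add(Add(-66, Mul(-1, -34)), -57)) = Mul(Mul(2, Rational(1, 12), Pow(Rational(73, 12), -1)), Add(Add(-66, 34), -57)) = Mul(Mul(2, Rational(1, 12), Rational(12, 73)), Add(-32, -57)) = Mul(Rational(2, 73), -89) = Rational(-178, 73) ≈ -2.4384)
Pow(P, -1) = Pow(Rational(-178, 73), -1) = Rational(-73, 178)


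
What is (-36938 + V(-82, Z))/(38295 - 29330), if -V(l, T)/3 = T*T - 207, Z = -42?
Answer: -41609/8965 ≈ -4.6413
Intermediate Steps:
V(l, T) = 621 - 3*T² (V(l, T) = -3*(T*T - 207) = -3*(T² - 207) = -3*(-207 + T²) = 621 - 3*T²)
(-36938 + V(-82, Z))/(38295 - 29330) = (-36938 + (621 - 3*(-42)²))/(38295 - 29330) = (-36938 + (621 - 3*1764))/8965 = (-36938 + (621 - 5292))*(1/8965) = (-36938 - 4671)*(1/8965) = -41609*1/8965 = -41609/8965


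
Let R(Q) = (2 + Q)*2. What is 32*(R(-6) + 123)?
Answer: 3680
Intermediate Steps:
R(Q) = 4 + 2*Q
32*(R(-6) + 123) = 32*((4 + 2*(-6)) + 123) = 32*((4 - 12) + 123) = 32*(-8 + 123) = 32*115 = 3680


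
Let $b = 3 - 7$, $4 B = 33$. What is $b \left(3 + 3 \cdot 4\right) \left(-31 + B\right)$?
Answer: $1365$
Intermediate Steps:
$B = \frac{33}{4}$ ($B = \frac{1}{4} \cdot 33 = \frac{33}{4} \approx 8.25$)
$b = -4$ ($b = 3 - 7 = -4$)
$b \left(3 + 3 \cdot 4\right) \left(-31 + B\right) = - 4 \left(3 + 3 \cdot 4\right) \left(-31 + \frac{33}{4}\right) = - 4 \left(3 + 12\right) \left(- \frac{91}{4}\right) = \left(-4\right) 15 \left(- \frac{91}{4}\right) = \left(-60\right) \left(- \frac{91}{4}\right) = 1365$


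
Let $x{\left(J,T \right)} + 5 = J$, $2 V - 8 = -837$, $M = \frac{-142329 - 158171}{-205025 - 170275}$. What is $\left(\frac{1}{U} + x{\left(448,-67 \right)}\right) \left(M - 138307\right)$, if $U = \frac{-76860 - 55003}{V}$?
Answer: $- \frac{30321450384090601}{494881839} \approx -6.127 \cdot 10^{7}$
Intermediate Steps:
$M = \frac{3005}{3753}$ ($M = - \frac{300500}{-375300} = \left(-300500\right) \left(- \frac{1}{375300}\right) = \frac{3005}{3753} \approx 0.80069$)
$V = - \frac{829}{2}$ ($V = 4 + \frac{1}{2} \left(-837\right) = 4 - \frac{837}{2} = - \frac{829}{2} \approx -414.5$)
$x{\left(J,T \right)} = -5 + J$
$U = \frac{263726}{829}$ ($U = \frac{-76860 - 55003}{- \frac{829}{2}} = \left(-76860 - 55003\right) \left(- \frac{2}{829}\right) = \left(-131863\right) \left(- \frac{2}{829}\right) = \frac{263726}{829} \approx 318.13$)
$\left(\frac{1}{U} + x{\left(448,-67 \right)}\right) \left(M - 138307\right) = \left(\frac{1}{\frac{263726}{829}} + \left(-5 + 448\right)\right) \left(\frac{3005}{3753} - 138307\right) = \left(\frac{829}{263726} + 443\right) \left(- \frac{519063166}{3753}\right) = \frac{116831447}{263726} \left(- \frac{519063166}{3753}\right) = - \frac{30321450384090601}{494881839}$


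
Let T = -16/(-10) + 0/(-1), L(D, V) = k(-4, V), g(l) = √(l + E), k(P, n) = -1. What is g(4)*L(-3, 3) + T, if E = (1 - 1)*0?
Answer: -⅖ ≈ -0.40000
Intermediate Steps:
E = 0 (E = 0*0 = 0)
g(l) = √l (g(l) = √(l + 0) = √l)
L(D, V) = -1
T = 8/5 (T = -16*(-⅒) + 0*(-1) = 8/5 + 0 = 8/5 ≈ 1.6000)
g(4)*L(-3, 3) + T = √4*(-1) + 8/5 = 2*(-1) + 8/5 = -2 + 8/5 = -⅖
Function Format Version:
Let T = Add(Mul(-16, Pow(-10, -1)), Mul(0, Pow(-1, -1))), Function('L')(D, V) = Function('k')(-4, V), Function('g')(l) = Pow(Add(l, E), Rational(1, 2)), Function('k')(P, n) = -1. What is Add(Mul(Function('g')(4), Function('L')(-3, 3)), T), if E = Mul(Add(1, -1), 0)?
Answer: Rational(-2, 5) ≈ -0.40000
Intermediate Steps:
E = 0 (E = Mul(0, 0) = 0)
Function('g')(l) = Pow(l, Rational(1, 2)) (Function('g')(l) = Pow(Add(l, 0), Rational(1, 2)) = Pow(l, Rational(1, 2)))
Function('L')(D, V) = -1
T = Rational(8, 5) (T = Add(Mul(-16, Rational(-1, 10)), Mul(0, -1)) = Add(Rational(8, 5), 0) = Rational(8, 5) ≈ 1.6000)
Add(Mul(Function('g')(4), Function('L')(-3, 3)), T) = Add(Mul(Pow(4, Rational(1, 2)), -1), Rational(8, 5)) = Add(Mul(2, -1), Rational(8, 5)) = Add(-2, Rational(8, 5)) = Rational(-2, 5)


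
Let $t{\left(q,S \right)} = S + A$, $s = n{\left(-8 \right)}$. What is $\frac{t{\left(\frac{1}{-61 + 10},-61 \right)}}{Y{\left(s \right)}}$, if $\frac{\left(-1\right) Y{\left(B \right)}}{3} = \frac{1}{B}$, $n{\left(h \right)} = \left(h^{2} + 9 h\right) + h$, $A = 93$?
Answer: $\frac{512}{3} \approx 170.67$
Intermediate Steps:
$n{\left(h \right)} = h^{2} + 10 h$
$s = -16$ ($s = - 8 \left(10 - 8\right) = \left(-8\right) 2 = -16$)
$Y{\left(B \right)} = - \frac{3}{B}$
$t{\left(q,S \right)} = 93 + S$ ($t{\left(q,S \right)} = S + 93 = 93 + S$)
$\frac{t{\left(\frac{1}{-61 + 10},-61 \right)}}{Y{\left(s \right)}} = \frac{93 - 61}{\left(-3\right) \frac{1}{-16}} = \frac{32}{\left(-3\right) \left(- \frac{1}{16}\right)} = \frac{32}{\frac{3}{16}} = 32 \cdot \frac{16}{3} = \frac{512}{3}$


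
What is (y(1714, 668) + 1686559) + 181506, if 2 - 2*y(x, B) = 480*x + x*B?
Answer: 884230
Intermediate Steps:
y(x, B) = 1 - 240*x - B*x/2 (y(x, B) = 1 - (480*x + x*B)/2 = 1 - (480*x + B*x)/2 = 1 + (-240*x - B*x/2) = 1 - 240*x - B*x/2)
(y(1714, 668) + 1686559) + 181506 = ((1 - 240*1714 - ½*668*1714) + 1686559) + 181506 = ((1 - 411360 - 572476) + 1686559) + 181506 = (-983835 + 1686559) + 181506 = 702724 + 181506 = 884230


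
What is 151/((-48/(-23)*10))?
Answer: 3473/480 ≈ 7.2354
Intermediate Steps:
151/((-48/(-23)*10)) = 151/((-48*(-1/23)*10)) = 151/(((48/23)*10)) = 151/(480/23) = 151*(23/480) = 3473/480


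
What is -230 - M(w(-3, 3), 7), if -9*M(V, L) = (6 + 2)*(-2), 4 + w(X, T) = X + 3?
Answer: -2086/9 ≈ -231.78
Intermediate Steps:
w(X, T) = -1 + X (w(X, T) = -4 + (X + 3) = -4 + (3 + X) = -1 + X)
M(V, L) = 16/9 (M(V, L) = -(6 + 2)*(-2)/9 = -8*(-2)/9 = -⅑*(-16) = 16/9)
-230 - M(w(-3, 3), 7) = -230 - 1*16/9 = -230 - 16/9 = -2086/9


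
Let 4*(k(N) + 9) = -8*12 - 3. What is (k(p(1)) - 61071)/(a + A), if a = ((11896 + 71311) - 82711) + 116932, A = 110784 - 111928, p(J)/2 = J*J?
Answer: -34917/66448 ≈ -0.52548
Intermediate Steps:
p(J) = 2*J**2 (p(J) = 2*(J*J) = 2*J**2)
k(N) = -135/4 (k(N) = -9 + (-8*12 - 3)/4 = -9 + (-96 - 3)/4 = -9 + (1/4)*(-99) = -9 - 99/4 = -135/4)
A = -1144
a = 117428 (a = (83207 - 82711) + 116932 = 496 + 116932 = 117428)
(k(p(1)) - 61071)/(a + A) = (-135/4 - 61071)/(117428 - 1144) = -244419/4/116284 = -244419/4*1/116284 = -34917/66448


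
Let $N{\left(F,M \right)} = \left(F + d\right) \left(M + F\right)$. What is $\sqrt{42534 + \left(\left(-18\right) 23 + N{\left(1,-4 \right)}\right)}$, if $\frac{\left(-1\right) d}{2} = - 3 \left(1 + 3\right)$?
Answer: $\sqrt{42045} \approx 205.05$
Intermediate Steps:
$d = 24$ ($d = - 2 \left(- 3 \left(1 + 3\right)\right) = - 2 \left(\left(-3\right) 4\right) = \left(-2\right) \left(-12\right) = 24$)
$N{\left(F,M \right)} = \left(24 + F\right) \left(F + M\right)$ ($N{\left(F,M \right)} = \left(F + 24\right) \left(M + F\right) = \left(24 + F\right) \left(F + M\right)$)
$\sqrt{42534 + \left(\left(-18\right) 23 + N{\left(1,-4 \right)}\right)} = \sqrt{42534 + \left(\left(-18\right) 23 + \left(1^{2} + 24 \cdot 1 + 24 \left(-4\right) + 1 \left(-4\right)\right)\right)} = \sqrt{42534 + \left(-414 + \left(1 + 24 - 96 - 4\right)\right)} = \sqrt{42534 - 489} = \sqrt{42045}$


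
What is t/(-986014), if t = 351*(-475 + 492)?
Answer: -5967/986014 ≈ -0.0060516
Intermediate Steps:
t = 5967 (t = 351*17 = 5967)
t/(-986014) = 5967/(-986014) = 5967*(-1/986014) = -5967/986014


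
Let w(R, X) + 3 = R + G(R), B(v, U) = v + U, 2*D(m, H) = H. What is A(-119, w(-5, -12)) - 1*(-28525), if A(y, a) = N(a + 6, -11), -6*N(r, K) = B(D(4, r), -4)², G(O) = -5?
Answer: 228125/8 ≈ 28516.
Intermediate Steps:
D(m, H) = H/2
B(v, U) = U + v
N(r, K) = -(-4 + r/2)²/6
w(R, X) = -8 + R (w(R, X) = -3 + (R - 5) = -3 + (-5 + R) = -8 + R)
A(y, a) = -(-2 + a)²/24 (A(y, a) = -(-8 + (a + 6))²/24 = -(-8 + (6 + a))²/24 = -(-2 + a)²/24)
A(-119, w(-5, -12)) - 1*(-28525) = -(-2 + (-8 - 5))²/24 - 1*(-28525) = -(-2 - 13)²/24 + 28525 = -1/24*(-15)² + 28525 = -1/24*225 + 28525 = -75/8 + 28525 = 228125/8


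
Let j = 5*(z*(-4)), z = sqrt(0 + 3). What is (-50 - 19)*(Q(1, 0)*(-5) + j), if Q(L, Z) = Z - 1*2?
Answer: -690 + 1380*sqrt(3) ≈ 1700.2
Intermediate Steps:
z = sqrt(3) ≈ 1.7320
Q(L, Z) = -2 + Z (Q(L, Z) = Z - 2 = -2 + Z)
j = -20*sqrt(3) (j = 5*(sqrt(3)*(-4)) = 5*(-4*sqrt(3)) = -20*sqrt(3) ≈ -34.641)
(-50 - 19)*(Q(1, 0)*(-5) + j) = (-50 - 19)*((-2 + 0)*(-5) - 20*sqrt(3)) = -69*(-2*(-5) - 20*sqrt(3)) = -69*(10 - 20*sqrt(3)) = -690 + 1380*sqrt(3)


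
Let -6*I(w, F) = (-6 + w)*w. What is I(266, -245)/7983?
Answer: -34580/23949 ≈ -1.4439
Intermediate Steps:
I(w, F) = -w*(-6 + w)/6 (I(w, F) = -(-6 + w)*w/6 = -w*(-6 + w)/6)
I(266, -245)/7983 = ((⅙)*266*(6 - 1*266))/7983 = ((⅙)*266*(6 - 266))*(1/7983) = ((⅙)*266*(-260))*(1/7983) = -34580/3*1/7983 = -34580/23949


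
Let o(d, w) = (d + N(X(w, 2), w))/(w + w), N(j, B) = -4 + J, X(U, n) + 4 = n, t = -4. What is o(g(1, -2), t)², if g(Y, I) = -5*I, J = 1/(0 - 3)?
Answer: 289/576 ≈ 0.50174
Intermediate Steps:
X(U, n) = -4 + n
J = -⅓ (J = 1/(-3) = -⅓ ≈ -0.33333)
N(j, B) = -13/3 (N(j, B) = -4 - ⅓ = -13/3)
o(d, w) = (-13/3 + d)/(2*w) (o(d, w) = (d - 13/3)/(w + w) = (-13/3 + d)/((2*w)) = (-13/3 + d)*(1/(2*w)) = (-13/3 + d)/(2*w))
o(g(1, -2), t)² = ((⅙)*(-13 + 3*(-5*(-2)))/(-4))² = ((⅙)*(-¼)*(-13 + 3*10))² = ((⅙)*(-¼)*(-13 + 30))² = ((⅙)*(-¼)*17)² = (-17/24)² = 289/576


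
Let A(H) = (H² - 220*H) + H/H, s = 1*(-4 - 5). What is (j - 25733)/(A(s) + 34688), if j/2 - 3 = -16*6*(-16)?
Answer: -4531/7350 ≈ -0.61646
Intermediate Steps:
s = -9 (s = 1*(-9) = -9)
A(H) = 1 + H² - 220*H (A(H) = (H² - 220*H) + 1 = 1 + H² - 220*H)
j = 3078 (j = 6 + 2*(-16*6*(-16)) = 6 + 2*(-96*(-16)) = 6 + 2*1536 = 6 + 3072 = 3078)
(j - 25733)/(A(s) + 34688) = (3078 - 25733)/((1 + (-9)² - 220*(-9)) + 34688) = -22655/((1 + 81 + 1980) + 34688) = -22655/(2062 + 34688) = -22655/36750 = -22655*1/36750 = -4531/7350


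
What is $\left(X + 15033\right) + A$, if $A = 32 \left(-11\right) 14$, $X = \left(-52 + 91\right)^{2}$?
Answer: $11626$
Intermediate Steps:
$X = 1521$ ($X = 39^{2} = 1521$)
$A = -4928$ ($A = \left(-352\right) 14 = -4928$)
$\left(X + 15033\right) + A = \left(1521 + 15033\right) - 4928 = 16554 - 4928 = 11626$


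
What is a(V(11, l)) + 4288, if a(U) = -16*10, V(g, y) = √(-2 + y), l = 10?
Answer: 4128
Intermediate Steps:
a(U) = -160
a(V(11, l)) + 4288 = -160 + 4288 = 4128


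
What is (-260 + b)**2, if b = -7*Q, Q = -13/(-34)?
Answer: 79762761/1156 ≈ 68999.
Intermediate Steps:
Q = 13/34 (Q = -13*(-1/34) = 13/34 ≈ 0.38235)
b = -91/34 (b = -7*13/34 = -91/34 ≈ -2.6765)
(-260 + b)**2 = (-260 - 91/34)**2 = (-8931/34)**2 = 79762761/1156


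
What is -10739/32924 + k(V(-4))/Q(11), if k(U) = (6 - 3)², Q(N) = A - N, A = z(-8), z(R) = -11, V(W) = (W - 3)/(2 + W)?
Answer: -266287/362164 ≈ -0.73527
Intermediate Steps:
V(W) = (-3 + W)/(2 + W)
A = -11
Q(N) = -11 - N
k(U) = 9 (k(U) = 3² = 9)
-10739/32924 + k(V(-4))/Q(11) = -10739/32924 + 9/(-11 - 1*11) = -10739*1/32924 + 9/(-11 - 11) = -10739/32924 + 9/(-22) = -10739/32924 + 9*(-1/22) = -10739/32924 - 9/22 = -266287/362164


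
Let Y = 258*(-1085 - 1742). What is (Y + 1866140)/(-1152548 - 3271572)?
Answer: -568387/2212060 ≈ -0.25695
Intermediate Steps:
Y = -729366 (Y = 258*(-2827) = -729366)
(Y + 1866140)/(-1152548 - 3271572) = (-729366 + 1866140)/(-1152548 - 3271572) = 1136774/(-4424120) = 1136774*(-1/4424120) = -568387/2212060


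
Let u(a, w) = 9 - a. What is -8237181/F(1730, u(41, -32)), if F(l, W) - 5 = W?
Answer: 2745727/9 ≈ 3.0508e+5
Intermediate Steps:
F(l, W) = 5 + W
-8237181/F(1730, u(41, -32)) = -8237181/(5 + (9 - 1*41)) = -8237181/(5 + (9 - 41)) = -8237181/(5 - 32) = -8237181/(-27) = -8237181*(-1/27) = 2745727/9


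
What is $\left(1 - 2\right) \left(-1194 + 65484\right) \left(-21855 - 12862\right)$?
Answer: $2231955930$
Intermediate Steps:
$\left(1 - 2\right) \left(-1194 + 65484\right) \left(-21855 - 12862\right) = - 64290 \left(-34717\right) = \left(-1\right) \left(-2231955930\right) = 2231955930$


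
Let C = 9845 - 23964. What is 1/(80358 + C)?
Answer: 1/66239 ≈ 1.5097e-5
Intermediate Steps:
C = -14119
1/(80358 + C) = 1/(80358 - 14119) = 1/66239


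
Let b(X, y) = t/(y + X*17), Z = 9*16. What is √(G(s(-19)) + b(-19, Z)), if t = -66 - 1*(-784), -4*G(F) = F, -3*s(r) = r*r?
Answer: √30073611/1074 ≈ 5.1061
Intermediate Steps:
s(r) = -r²/3 (s(r) = -r*r/3 = -r²/3)
G(F) = -F/4
Z = 144
t = 718 (t = -66 + 784 = 718)
b(X, y) = 718/(y + 17*X) (b(X, y) = 718/(y + X*17) = 718/(y + 17*X))
√(G(s(-19)) + b(-19, Z)) = √(-(-1)*(-19)²/12 + 718/(144 + 17*(-19))) = √(-(-1)*361/12 + 718/(144 - 323)) = √(-¼*(-361/3) + 718/(-179)) = √(361/12 + 718*(-1/179)) = √(361/12 - 718/179) = √(56003/2148) = √30073611/1074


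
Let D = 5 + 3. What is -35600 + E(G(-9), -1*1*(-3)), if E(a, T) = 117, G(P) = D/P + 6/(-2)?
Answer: -35483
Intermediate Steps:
D = 8
G(P) = -3 + 8/P (G(P) = 8/P + 6/(-2) = 8/P + 6*(-1/2) = 8/P - 3 = -3 + 8/P)
-35600 + E(G(-9), -1*1*(-3)) = -35600 + 117 = -35483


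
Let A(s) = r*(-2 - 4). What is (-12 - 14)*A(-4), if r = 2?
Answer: 312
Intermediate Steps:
A(s) = -12 (A(s) = 2*(-2 - 4) = 2*(-6) = -12)
(-12 - 14)*A(-4) = (-12 - 14)*(-12) = -26*(-12) = 312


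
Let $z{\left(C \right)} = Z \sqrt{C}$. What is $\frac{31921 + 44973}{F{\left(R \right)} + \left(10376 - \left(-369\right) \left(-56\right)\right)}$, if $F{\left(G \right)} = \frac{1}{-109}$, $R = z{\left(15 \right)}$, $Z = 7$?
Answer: $- \frac{8381446}{1121393} \approx -7.4741$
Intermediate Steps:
$z{\left(C \right)} = 7 \sqrt{C}$
$R = 7 \sqrt{15} \approx 27.111$
$F{\left(G \right)} = - \frac{1}{109}$
$\frac{31921 + 44973}{F{\left(R \right)} + \left(10376 - \left(-369\right) \left(-56\right)\right)} = \frac{31921 + 44973}{- \frac{1}{109} + \left(10376 - \left(-369\right) \left(-56\right)\right)} = \frac{76894}{- \frac{1}{109} + \left(10376 - 20664\right)} = \frac{76894}{- \frac{1}{109} - 10288} = \frac{76894}{- \frac{1121393}{109}} = 76894 \left(- \frac{109}{1121393}\right) = - \frac{8381446}{1121393}$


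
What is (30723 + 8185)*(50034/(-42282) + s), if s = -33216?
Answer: -9107642651828/7047 ≈ -1.2924e+9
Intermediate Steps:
(30723 + 8185)*(50034/(-42282) + s) = (30723 + 8185)*(50034/(-42282) - 33216) = 38908*(50034*(-1/42282) - 33216) = 38908*(-8339/7047 - 33216) = 38908*(-234081491/7047) = -9107642651828/7047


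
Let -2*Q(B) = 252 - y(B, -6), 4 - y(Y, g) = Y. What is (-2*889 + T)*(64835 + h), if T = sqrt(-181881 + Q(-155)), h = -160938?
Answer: 170871134 - 96103*I*sqrt(727710)/2 ≈ 1.7087e+8 - 4.0991e+7*I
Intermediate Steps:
y(Y, g) = 4 - Y
Q(B) = -124 - B/2 (Q(B) = -(252 - (4 - B))/2 = -(252 + (-4 + B))/2 = -(248 + B)/2 = -124 - B/2)
T = I*sqrt(727710)/2 (T = sqrt(-181881 + (-124 - 1/2*(-155))) = sqrt(-181881 + (-124 + 155/2)) = sqrt(-181881 - 93/2) = sqrt(-363855/2) = I*sqrt(727710)/2 ≈ 426.53*I)
(-2*889 + T)*(64835 + h) = (-2*889 + I*sqrt(727710)/2)*(64835 - 160938) = (-1778 + I*sqrt(727710)/2)*(-96103) = 170871134 - 96103*I*sqrt(727710)/2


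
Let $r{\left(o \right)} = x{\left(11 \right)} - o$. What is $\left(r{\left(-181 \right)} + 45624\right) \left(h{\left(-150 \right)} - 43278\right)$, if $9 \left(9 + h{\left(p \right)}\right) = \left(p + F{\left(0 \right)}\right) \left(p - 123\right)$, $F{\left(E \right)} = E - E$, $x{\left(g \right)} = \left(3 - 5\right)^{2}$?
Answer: $-1774503233$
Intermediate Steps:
$x{\left(g \right)} = 4$ ($x{\left(g \right)} = \left(-2\right)^{2} = 4$)
$r{\left(o \right)} = 4 - o$
$F{\left(E \right)} = 0$
$h{\left(p \right)} = -9 + \frac{p \left(-123 + p\right)}{9}$ ($h{\left(p \right)} = -9 + \frac{\left(p + 0\right) \left(p - 123\right)}{9} = -9 + \frac{p \left(-123 + p\right)}{9}$)
$\left(r{\left(-181 \right)} + 45624\right) \left(h{\left(-150 \right)} - 43278\right) = \left(\left(4 - -181\right) + 45624\right) \left(\left(-9 - -2050 + \frac{\left(-150\right)^{2}}{9}\right) - 43278\right) = \left(\left(4 + 181\right) + 45624\right) \left(\left(-9 + 2050 + \frac{1}{9} \cdot 22500\right) - 43278\right) = \left(185 + 45624\right) \left(\left(-9 + 2050 + 2500\right) - 43278\right) = 45809 \left(4541 - 43278\right) = 45809 \left(-38737\right) = -1774503233$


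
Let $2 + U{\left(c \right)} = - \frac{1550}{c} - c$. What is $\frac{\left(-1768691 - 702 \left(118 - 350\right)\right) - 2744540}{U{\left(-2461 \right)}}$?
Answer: $- \frac{10706253187}{6053149} \approx -1768.7$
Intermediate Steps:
$U{\left(c \right)} = -2 - c - \frac{1550}{c}$ ($U{\left(c \right)} = -2 - \left(c + \frac{1550}{c}\right) = -2 - c - \frac{1550}{c}$)
$\frac{\left(-1768691 - 702 \left(118 - 350\right)\right) - 2744540}{U{\left(-2461 \right)}} = \frac{\left(-1768691 - 702 \left(118 - 350\right)\right) - 2744540}{-2 - -2461 - \frac{1550}{-2461}} = \frac{\left(-1768691 - -162864\right) - 2744540}{-2 + 2461 - - \frac{1550}{2461}} = \frac{\left(-1768691 + 162864\right) - 2744540}{-2 + 2461 + \frac{1550}{2461}} = \frac{-1605827 - 2744540}{\frac{6053149}{2461}} = \left(-4350367\right) \frac{2461}{6053149} = - \frac{10706253187}{6053149}$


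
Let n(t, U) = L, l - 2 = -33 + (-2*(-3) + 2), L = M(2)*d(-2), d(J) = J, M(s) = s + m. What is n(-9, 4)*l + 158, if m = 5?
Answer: 480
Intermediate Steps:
M(s) = 5 + s (M(s) = s + 5 = 5 + s)
L = -14 (L = (5 + 2)*(-2) = 7*(-2) = -14)
l = -23 (l = 2 + (-33 + (-2*(-3) + 2)) = 2 + (-33 + (6 + 2)) = 2 + (-33 + 8) = 2 - 25 = -23)
n(t, U) = -14
n(-9, 4)*l + 158 = -14*(-23) + 158 = 322 + 158 = 480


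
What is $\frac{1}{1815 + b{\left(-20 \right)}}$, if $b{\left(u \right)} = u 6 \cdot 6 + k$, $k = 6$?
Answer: $\frac{1}{1101} \approx 0.00090826$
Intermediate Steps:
$b{\left(u \right)} = 6 + 36 u$ ($b{\left(u \right)} = u 6 \cdot 6 + 6 = u 36 + 6 = 36 u + 6 = 6 + 36 u$)
$\frac{1}{1815 + b{\left(-20 \right)}} = \frac{1}{1815 + \left(6 + 36 \left(-20\right)\right)} = \frac{1}{1815 + \left(6 - 720\right)} = \frac{1}{1815 - 714} = \frac{1}{1101}$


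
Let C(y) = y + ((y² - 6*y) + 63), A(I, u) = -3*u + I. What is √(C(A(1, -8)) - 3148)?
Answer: I*√2585 ≈ 50.843*I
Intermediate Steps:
A(I, u) = I - 3*u
C(y) = 63 + y² - 5*y (C(y) = y + (63 + y² - 6*y) = 63 + y² - 5*y)
√(C(A(1, -8)) - 3148) = √((63 + (1 - 3*(-8))² - 5*(1 - 3*(-8))) - 3148) = √((63 + (1 + 24)² - 5*(1 + 24)) - 3148) = √((63 + 25² - 5*25) - 3148) = √((63 + 625 - 125) - 3148) = √(563 - 3148) = √(-2585) = I*√2585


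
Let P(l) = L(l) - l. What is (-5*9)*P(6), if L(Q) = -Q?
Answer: 540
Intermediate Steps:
P(l) = -2*l (P(l) = -l - l = -2*l)
(-5*9)*P(6) = (-5*9)*(-2*6) = -45*(-12) = 540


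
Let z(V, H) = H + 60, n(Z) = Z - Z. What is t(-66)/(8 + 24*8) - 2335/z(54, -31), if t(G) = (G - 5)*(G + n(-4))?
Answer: -165553/2900 ≈ -57.087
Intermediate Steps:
n(Z) = 0
z(V, H) = 60 + H
t(G) = G*(-5 + G) (t(G) = (G - 5)*(G + 0) = (-5 + G)*G = G*(-5 + G))
t(-66)/(8 + 24*8) - 2335/z(54, -31) = (-66*(-5 - 66))/(8 + 24*8) - 2335/(60 - 31) = (-66*(-71))/(8 + 192) - 2335/29 = 4686/200 - 2335*1/29 = 4686*(1/200) - 2335/29 = 2343/100 - 2335/29 = -165553/2900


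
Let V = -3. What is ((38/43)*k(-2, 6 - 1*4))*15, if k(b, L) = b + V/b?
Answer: -285/43 ≈ -6.6279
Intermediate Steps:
k(b, L) = b - 3/b
((38/43)*k(-2, 6 - 1*4))*15 = ((38/43)*(-2 - 3/(-2)))*15 = ((38*(1/43))*(-2 - 3*(-½)))*15 = (38*(-2 + 3/2)/43)*15 = ((38/43)*(-½))*15 = -19/43*15 = -285/43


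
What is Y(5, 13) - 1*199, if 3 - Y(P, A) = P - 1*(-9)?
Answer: -210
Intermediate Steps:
Y(P, A) = -6 - P (Y(P, A) = 3 - (P - 1*(-9)) = 3 - (P + 9) = 3 - (9 + P) = 3 + (-9 - P) = -6 - P)
Y(5, 13) - 1*199 = (-6 - 1*5) - 1*199 = (-6 - 5) - 199 = -11 - 199 = -210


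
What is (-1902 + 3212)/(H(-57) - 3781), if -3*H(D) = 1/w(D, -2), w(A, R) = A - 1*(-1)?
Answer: -220080/635207 ≈ -0.34647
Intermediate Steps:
w(A, R) = 1 + A (w(A, R) = A + 1 = 1 + A)
H(D) = -1/(3*(1 + D))
(-1902 + 3212)/(H(-57) - 3781) = (-1902 + 3212)/(-1/(3 + 3*(-57)) - 3781) = 1310/(-1/(3 - 171) - 3781) = 1310/(-1/(-168) - 3781) = 1310/(-1*(-1/168) - 3781) = 1310/(1/168 - 3781) = 1310/(-635207/168) = 1310*(-168/635207) = -220080/635207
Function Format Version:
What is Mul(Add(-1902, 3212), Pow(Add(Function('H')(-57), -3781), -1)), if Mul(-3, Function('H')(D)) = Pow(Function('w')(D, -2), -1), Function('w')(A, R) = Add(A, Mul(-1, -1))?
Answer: Rational(-220080, 635207) ≈ -0.34647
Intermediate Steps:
Function('w')(A, R) = Add(1, A) (Function('w')(A, R) = Add(A, 1) = Add(1, A))
Function('H')(D) = Mul(Rational(-1, 3), Pow(Add(1, D), -1))
Mul(Add(-1902, 3212), Pow(Add(Function('H')(-57), -3781), -1)) = Mul(Add(-1902, 3212), Pow(Add(Mul(-1, Pow(Add(3, Mul(3, -57)), -1)), -3781), -1)) = Mul(1310, Pow(Add(Mul(-1, Pow(Add(3, -171), -1)), -3781), -1)) = Mul(1310, Pow(Add(Mul(-1, Pow(-168, -1)), -3781), -1)) = Mul(1310, Pow(Add(Mul(-1, Rational(-1, 168)), -3781), -1)) = Mul(1310, Pow(Add(Rational(1, 168), -3781), -1)) = Mul(1310, Pow(Rational(-635207, 168), -1)) = Mul(1310, Rational(-168, 635207)) = Rational(-220080, 635207)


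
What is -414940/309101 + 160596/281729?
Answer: -67260247064/87082715629 ≈ -0.77237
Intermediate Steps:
-414940/309101 + 160596/281729 = -67260247064/87082715629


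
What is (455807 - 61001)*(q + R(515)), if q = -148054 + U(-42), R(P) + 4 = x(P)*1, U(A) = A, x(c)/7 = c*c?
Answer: 674516180850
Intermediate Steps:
x(c) = 7*c² (x(c) = 7*(c*c) = 7*c²)
R(P) = -4 + 7*P² (R(P) = -4 + (7*P²)*1 = -4 + 7*P²)
q = -148096 (q = -148054 - 42 = -148096)
(455807 - 61001)*(q + R(515)) = (455807 - 61001)*(-148096 + (-4 + 7*515²)) = 394806*(-148096 + (-4 + 7*265225)) = 394806*(-148096 + (-4 + 1856575)) = 394806*(-148096 + 1856571) = 394806*1708475 = 674516180850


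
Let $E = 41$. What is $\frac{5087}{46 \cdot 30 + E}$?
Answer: $\frac{5087}{1421} \approx 3.5799$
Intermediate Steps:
$\frac{5087}{46 \cdot 30 + E} = \frac{5087}{46 \cdot 30 + 41} = \frac{5087}{1380 + 41} = \frac{5087}{1421}$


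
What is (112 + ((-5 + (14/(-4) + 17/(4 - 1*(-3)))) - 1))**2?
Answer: 2157961/196 ≈ 11010.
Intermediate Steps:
(112 + ((-5 + (14/(-4) + 17/(4 - 1*(-3)))) - 1))**2 = (112 + ((-5 + (14*(-1/4) + 17/(4 + 3))) - 1))**2 = (112 + ((-5 + (-7/2 + 17/7)) - 1))**2 = (112 + ((-5 - 15/14) - 1))**2 = (112 + (-85/14 - 1))**2 = (112 - 99/14)**2 = (1469/14)**2 = 2157961/196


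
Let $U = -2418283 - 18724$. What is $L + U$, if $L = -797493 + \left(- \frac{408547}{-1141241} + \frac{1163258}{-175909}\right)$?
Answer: $- \frac{649341889937309455}{200754563069} \approx -3.2345 \cdot 10^{6}$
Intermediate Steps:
$U = -2437007$ ($U = -2418283 - 18724 = -2437007$)
$L = - \frac{160101614456214972}{200754563069}$ ($L = -797493 + \left(\left(-408547\right) \left(- \frac{1}{1141241}\right) + 1163258 \left(- \frac{1}{175909}\right)\right) = -797493 + \left(\frac{408547}{1141241} - \frac{1163258}{175909}\right) = -797493 - \frac{1255690628955}{200754563069} = - \frac{160101614456214972}{200754563069} \approx -7.975 \cdot 10^{5}$)
$L + U = - \frac{160101614456214972}{200754563069} - 2437007 = - \frac{649341889937309455}{200754563069}$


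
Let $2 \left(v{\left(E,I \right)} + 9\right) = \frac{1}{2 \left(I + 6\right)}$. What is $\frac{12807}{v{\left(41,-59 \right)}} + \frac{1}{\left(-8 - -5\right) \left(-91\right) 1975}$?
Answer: $- \frac{1463905413791}{1029285075} \approx -1422.3$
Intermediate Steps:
$v{\left(E,I \right)} = -9 + \frac{1}{2 \left(12 + 2 I\right)}$ ($v{\left(E,I \right)} = -9 + \frac{1}{2 \cdot 2 \left(I + 6\right)} = -9 + \frac{1}{2 \cdot 2 \left(6 + I\right)} = -9 + \frac{1}{2 \left(12 + 2 I\right)}$)
$\frac{12807}{v{\left(41,-59 \right)}} + \frac{1}{\left(-8 - -5\right) \left(-91\right) 1975} = \frac{12807}{\frac{1}{4} \frac{1}{6 - 59} \left(-215 - -2124\right)} + \frac{1}{\left(-8 - -5\right) \left(-91\right) 1975} = \frac{12807}{\frac{1}{4} \frac{1}{-53} \left(-215 + 2124\right)} + \frac{1}{\left(-8 + \left(-6 + 11\right)\right) \left(-91\right)} \frac{1}{1975} = \frac{12807}{\frac{1}{4} \left(- \frac{1}{53}\right) 1909} + \frac{1}{\left(-8 + 5\right) \left(-91\right)} \frac{1}{1975} = \frac{12807}{- \frac{1909}{212}} + \frac{1}{\left(-3\right) \left(-91\right)} \frac{1}{1975} = 12807 \left(- \frac{212}{1909}\right) + \frac{1}{273} \cdot \frac{1}{1975} = - \frac{2715084}{1909} + \frac{1}{273} \cdot \frac{1}{1975} = - \frac{2715084}{1909} + \frac{1}{539175} = - \frac{1463905413791}{1029285075}$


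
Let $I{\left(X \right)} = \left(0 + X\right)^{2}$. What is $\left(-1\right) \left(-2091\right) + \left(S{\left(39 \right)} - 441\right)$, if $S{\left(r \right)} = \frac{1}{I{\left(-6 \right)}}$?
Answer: $\frac{59401}{36} \approx 1650.0$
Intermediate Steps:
$I{\left(X \right)} = X^{2}$
$S{\left(r \right)} = \frac{1}{36}$ ($S{\left(r \right)} = \frac{1}{\left(-6\right)^{2}} = \frac{1}{36}$)
$\left(-1\right) \left(-2091\right) + \left(S{\left(39 \right)} - 441\right) = \left(-1\right) \left(-2091\right) + \left(\frac{1}{36} - 441\right) = 2091 - \frac{15875}{36} = \frac{59401}{36}$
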